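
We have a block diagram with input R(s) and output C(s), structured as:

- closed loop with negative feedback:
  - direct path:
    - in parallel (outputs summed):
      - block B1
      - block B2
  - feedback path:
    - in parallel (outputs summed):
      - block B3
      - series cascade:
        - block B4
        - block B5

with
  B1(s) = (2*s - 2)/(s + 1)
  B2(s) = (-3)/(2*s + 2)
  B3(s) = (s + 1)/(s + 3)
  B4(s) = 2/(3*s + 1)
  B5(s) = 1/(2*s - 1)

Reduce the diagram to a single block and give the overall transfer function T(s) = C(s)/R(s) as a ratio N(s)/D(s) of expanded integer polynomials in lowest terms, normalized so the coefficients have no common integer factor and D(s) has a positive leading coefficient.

First reduce the diagram to T(s).

Step 1: parallel reduction of B1, B2 = (4*s - 7)/(2*s + 2)
Step 2: series reduction of B4, B5 = 2/(6*s^2 - s - 1)
Step 3: parallel reduction of B3, (B4*B5) = (6*s^3 + 5*s^2 + 5)/(6*s^3 + 17*s^2 - 4*s - 3)
Step 4: reduce the feedback loop with forward (B1+B2) and return (B3+(B4*B5)), which is the overall transfer function T(s) = C(s)/R(s) in lowest terms

Answer: (24*s^4 + 26*s^3 - 135*s^2 + 16*s + 21)/(36*s^4 + 24*s^3 - 9*s^2 + 6*s - 41)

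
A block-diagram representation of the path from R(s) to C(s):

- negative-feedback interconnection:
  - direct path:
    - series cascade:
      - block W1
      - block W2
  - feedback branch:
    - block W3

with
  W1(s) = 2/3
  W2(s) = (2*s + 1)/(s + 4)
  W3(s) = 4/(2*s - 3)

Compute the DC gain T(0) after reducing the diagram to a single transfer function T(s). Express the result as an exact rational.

(1) multiply W1, W2 (series) -> (4*s + 2)/(3*s + 12)
(2) close the feedback loop around (W1*W2), W3 -> (8*s^2 - 8*s - 6)/(6*s^2 + 31*s - 28)
Evaluating the step-2 result (the overall T(s)) at s = 0 gives T(0) = -6/(-28) = 3/14.

Therefore the answer is 3/14.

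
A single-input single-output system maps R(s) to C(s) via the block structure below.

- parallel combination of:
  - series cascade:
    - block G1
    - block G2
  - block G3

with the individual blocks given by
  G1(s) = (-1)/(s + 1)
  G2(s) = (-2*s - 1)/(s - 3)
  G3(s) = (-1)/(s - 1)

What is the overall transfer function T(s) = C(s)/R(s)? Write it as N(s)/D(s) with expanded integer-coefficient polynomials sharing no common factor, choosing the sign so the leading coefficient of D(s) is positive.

Step 1 - combine G1, G2 in series: (2*s + 1)/(s^2 - 2*s - 3)
Step 2 - reduce the parallel group (G1*G2), G3; the result is T(s) itself (integer coefficients, no common factor, positive leading denominator coefficient)

Therefore the answer is (s^2 + s + 2)/(s^3 - 3*s^2 - s + 3).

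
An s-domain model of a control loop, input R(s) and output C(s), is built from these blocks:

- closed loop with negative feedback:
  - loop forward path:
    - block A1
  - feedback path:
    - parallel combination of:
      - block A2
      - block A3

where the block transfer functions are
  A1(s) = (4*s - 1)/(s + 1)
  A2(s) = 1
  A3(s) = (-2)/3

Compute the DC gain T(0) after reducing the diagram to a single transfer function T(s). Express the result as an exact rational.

Step 1: combine A2, A3 in parallel -> 1/3
Step 2: feedback reduction of A1, (A2+A3) -> (12*s - 3)/(7*s + 2)
That last expression is T(s); at s = 0 only the constant terms survive, so T(0) = -3/2.

Final answer: -3/2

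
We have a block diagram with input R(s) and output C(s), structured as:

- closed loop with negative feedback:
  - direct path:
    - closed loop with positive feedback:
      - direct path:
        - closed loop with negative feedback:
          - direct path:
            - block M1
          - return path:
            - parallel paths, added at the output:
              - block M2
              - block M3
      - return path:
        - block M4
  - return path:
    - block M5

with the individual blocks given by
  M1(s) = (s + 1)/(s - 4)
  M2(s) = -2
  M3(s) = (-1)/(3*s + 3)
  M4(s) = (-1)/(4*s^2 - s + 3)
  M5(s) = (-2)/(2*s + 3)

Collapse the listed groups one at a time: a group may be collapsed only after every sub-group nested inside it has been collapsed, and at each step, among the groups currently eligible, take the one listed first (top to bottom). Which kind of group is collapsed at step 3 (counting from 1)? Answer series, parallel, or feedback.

Reducing step by step:

Step 1 - parallel reduction of M2, M3
Step 2 - feedback reduction of M1, (M2+M3)
Step 3 - reduce the feedback loop with forward [M1/(1+M1*(M2+M3))] and return M4
Step 4 - apply the feedback formula to [[M1/(1+M1*(M2+M3))]/(1-[M1/(1+M1*(M2+M3))]*M4)], M5
Step 3: feedback.

Answer: feedback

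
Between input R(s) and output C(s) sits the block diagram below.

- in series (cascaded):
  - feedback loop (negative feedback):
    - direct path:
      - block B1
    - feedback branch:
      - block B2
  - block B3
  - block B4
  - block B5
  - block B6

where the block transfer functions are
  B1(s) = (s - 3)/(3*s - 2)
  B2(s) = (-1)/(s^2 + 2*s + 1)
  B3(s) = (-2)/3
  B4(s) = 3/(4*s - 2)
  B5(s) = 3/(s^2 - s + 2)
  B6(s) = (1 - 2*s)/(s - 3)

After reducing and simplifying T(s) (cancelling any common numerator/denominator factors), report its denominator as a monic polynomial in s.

Step 1. apply the feedback formula to B1, B2 gives (s^3 - s^2 - 5*s - 3)/(3*s^3 + 4*s^2 - 2*s + 1)
Step 2. multiply [B1/(1+B1*B2)], B3, B4, B5, B6 (series) gives (3*s^2 + 6*s + 3)/(3*s^5 + s^4 + 11*s^2 - 5*s + 2)
That last expression is T(s), already simplified. Scaling its denominator by 1/3 (the reciprocal of the leading coefficient) yields the monic denominator.

Hence the answer: s^5 + s^4/3 + 11*s^2/3 - 5*s/3 + 2/3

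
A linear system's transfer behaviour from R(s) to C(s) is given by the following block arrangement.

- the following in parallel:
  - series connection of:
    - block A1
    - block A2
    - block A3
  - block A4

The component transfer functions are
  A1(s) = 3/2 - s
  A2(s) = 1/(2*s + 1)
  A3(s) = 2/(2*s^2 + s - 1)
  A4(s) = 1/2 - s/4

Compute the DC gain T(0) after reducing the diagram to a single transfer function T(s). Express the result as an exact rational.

Answer: -5/2

Working:
Step 1 - reduce the series chain A1, A2, A3 -> (3 - 2*s)/(4*s^3 + 4*s^2 - s - 1)
Step 2 - parallel reduction of (A1*A2*A3), A4 -> (-4*s^4 + 4*s^3 + 9*s^2 - 9*s + 10)/(16*s^3 + 16*s^2 - 4*s - 4)
Step 2 gives the overall T(s). Then T(0) = 10/(-4) = -5/2.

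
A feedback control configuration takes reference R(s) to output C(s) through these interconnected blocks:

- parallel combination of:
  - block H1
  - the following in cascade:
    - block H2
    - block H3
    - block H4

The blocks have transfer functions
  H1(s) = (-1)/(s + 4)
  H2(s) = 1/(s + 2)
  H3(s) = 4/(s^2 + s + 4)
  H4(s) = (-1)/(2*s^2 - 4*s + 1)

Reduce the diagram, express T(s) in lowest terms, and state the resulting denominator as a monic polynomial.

Step 1. cascade H2, H3, H4 -> (-4)/(2*s^5 + 2*s^4 + s^3 - 5*s^2 - 26*s + 8)
Step 2. parallel reduction of H1, (H2*H3*H4) -> (-2*s^5 - 2*s^4 - s^3 + 5*s^2 + 22*s - 24)/(2*s^6 + 10*s^5 + 9*s^4 - s^3 - 46*s^2 - 96*s + 32)
T(s) is the step-2 result (common factors already cancelled). Leading coefficient of the denominator: 2. Divide through by 2 for the monic polynomial.

Therefore the answer is s^6 + 5*s^5 + 9*s^4/2 - s^3/2 - 23*s^2 - 48*s + 16.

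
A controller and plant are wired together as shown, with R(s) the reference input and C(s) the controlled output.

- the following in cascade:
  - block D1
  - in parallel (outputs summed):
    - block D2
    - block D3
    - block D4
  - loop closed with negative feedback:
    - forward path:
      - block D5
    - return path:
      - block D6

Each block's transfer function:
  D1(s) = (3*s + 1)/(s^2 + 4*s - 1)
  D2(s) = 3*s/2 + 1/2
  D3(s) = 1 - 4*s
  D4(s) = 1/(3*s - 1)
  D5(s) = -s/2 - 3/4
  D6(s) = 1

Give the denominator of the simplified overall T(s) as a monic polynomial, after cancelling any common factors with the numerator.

1. parallel reduction of D2, D3, D4 gives (-15*s^2 + 14*s - 1)/(6*s - 2)
2. close the feedback loop around D5, D6 gives (2*s + 3)/(2*s - 1)
3. combine D1, (D2+D3+D4), [D5/(1+D5*D6)] in series gives (-90*s^4 - 81*s^3 + 103*s^2 + 31*s - 3)/(12*s^4 + 38*s^3 - 50*s^2 + 18*s - 2)
Step 3 gives the fully reduced T(s), with no common factor left to cancel. The denominator's leading coefficient is 12, so divide each of its coefficients by 12 to get the monic form.

Answer: s^4 + 19*s^3/6 - 25*s^2/6 + 3*s/2 - 1/6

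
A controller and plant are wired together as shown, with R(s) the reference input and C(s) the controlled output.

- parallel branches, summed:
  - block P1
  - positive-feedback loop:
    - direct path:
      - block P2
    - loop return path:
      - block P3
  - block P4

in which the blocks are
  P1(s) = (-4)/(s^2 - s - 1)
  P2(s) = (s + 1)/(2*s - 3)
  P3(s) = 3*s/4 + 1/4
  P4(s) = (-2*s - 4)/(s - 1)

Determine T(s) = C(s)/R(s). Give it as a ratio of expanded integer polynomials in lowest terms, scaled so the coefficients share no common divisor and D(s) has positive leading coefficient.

The answer is (-6*s^5 - 2*s^4 - 8*s^3 - 2*s^2 - 10*s + 100)/(3*s^5 - 10*s^4 + 21*s^3 - 23*s^2 - 4*s + 13).

Reasoning:
Step 1: collapse the loop (P2 forward, P3 return); result (-4*s - 4)/(3*s^2 - 4*s + 13)
Step 2: parallel reduction of P1, [P2/(1-P2*P3)], P4: this yields T(s), and no further normalization is needed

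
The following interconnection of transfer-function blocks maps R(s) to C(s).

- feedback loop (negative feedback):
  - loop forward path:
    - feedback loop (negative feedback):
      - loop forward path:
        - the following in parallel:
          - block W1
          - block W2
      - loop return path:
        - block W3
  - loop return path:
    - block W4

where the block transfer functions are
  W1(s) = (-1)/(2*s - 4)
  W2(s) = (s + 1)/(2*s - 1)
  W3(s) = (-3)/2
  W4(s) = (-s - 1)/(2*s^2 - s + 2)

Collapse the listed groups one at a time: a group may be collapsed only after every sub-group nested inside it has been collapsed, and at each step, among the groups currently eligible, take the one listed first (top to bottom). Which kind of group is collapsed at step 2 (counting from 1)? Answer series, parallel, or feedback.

Step 1. sum the parallel branches W1, W2
Step 2. apply the feedback formula to (W1+W2), W3
Step 3. apply the feedback formula to [(W1+W2)/(1+(W1+W2)*W3)], W4
So the answer for step 2 is feedback.

Therefore the answer is feedback.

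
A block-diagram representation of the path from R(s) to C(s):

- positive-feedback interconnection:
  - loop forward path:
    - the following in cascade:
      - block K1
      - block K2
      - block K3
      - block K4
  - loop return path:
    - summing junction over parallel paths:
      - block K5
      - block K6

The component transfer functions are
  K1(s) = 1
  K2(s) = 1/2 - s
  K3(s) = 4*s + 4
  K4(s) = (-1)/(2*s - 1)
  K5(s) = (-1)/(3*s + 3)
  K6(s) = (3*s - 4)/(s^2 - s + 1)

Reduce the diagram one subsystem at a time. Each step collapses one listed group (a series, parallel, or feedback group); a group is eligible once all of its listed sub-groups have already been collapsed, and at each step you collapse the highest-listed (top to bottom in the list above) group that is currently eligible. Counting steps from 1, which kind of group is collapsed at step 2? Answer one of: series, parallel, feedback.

Step 1: reduce the series chain K1, K2, K3, K4
Step 2: parallel reduction of K5, K6
Step 3: feedback reduction of (K1*K2*K3*K4), (K5+K6)
Step 2 collapses a parallel group.

Final answer: parallel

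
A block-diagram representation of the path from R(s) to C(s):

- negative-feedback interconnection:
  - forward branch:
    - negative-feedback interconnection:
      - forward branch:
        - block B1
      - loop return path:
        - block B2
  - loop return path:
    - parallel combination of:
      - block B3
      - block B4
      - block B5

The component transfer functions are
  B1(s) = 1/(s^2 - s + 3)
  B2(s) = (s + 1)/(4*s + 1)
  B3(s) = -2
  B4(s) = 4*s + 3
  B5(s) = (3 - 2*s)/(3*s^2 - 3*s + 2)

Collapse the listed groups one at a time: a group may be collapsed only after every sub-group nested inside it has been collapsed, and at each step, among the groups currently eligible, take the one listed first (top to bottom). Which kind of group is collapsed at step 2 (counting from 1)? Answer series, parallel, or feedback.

Step 1: collapse the loop (B1 forward, B2 return)
Step 2: parallel reduction of B3, B4, B5
Step 3: feedback reduction of [B1/(1+B1*B2)], (B3+B4+B5)
Step 2: parallel.

Therefore the answer is parallel.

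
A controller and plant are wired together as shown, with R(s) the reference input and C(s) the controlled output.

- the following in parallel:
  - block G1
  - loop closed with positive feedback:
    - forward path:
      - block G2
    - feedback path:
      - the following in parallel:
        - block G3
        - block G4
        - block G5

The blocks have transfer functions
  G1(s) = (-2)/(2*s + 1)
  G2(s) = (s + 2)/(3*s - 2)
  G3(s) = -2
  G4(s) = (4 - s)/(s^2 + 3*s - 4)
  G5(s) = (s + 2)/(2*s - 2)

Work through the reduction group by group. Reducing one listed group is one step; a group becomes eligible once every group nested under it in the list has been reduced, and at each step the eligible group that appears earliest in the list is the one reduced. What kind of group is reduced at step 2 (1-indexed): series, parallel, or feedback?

[1] add G3, G4, G5 (parallel)
[2] reduce the feedback loop with forward G2 and return (G3+G4+G5)
[3] sum the parallel branches G1, [G2/(1-G2*(G3+G4+G5))]
Step 2 collapses a feedback group.

Therefore the answer is feedback.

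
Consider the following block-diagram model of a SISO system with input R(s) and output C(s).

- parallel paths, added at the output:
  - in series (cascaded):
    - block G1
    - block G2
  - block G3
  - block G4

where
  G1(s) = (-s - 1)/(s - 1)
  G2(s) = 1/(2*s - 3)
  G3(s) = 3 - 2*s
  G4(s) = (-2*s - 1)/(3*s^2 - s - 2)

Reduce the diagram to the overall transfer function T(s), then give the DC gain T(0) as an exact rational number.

Reducing step by step:

(1) cascade G1, G2 = (-s - 1)/(2*s^2 - 5*s + 3)
(2) reduce the parallel group (G1*G2), G3, G4 = (-12*s^4 + 40*s^3 - 38*s^2 - 16*s + 19)/(6*s^3 - 11*s^2 - s + 6)
That last expression is T(s); at s = 0 only the constant terms survive, so T(0) = 19/6.

Answer: 19/6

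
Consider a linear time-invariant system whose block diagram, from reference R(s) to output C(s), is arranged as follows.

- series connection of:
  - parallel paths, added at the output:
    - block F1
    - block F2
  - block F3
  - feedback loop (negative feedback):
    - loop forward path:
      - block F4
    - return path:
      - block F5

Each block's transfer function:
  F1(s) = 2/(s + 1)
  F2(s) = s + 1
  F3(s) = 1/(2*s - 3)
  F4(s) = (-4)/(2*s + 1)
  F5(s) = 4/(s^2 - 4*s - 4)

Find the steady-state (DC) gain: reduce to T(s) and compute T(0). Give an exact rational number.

Step 1: combine F1, F2 in parallel gives (s^2 + 2*s + 3)/(s + 1)
Step 2: reduce the feedback loop with forward F4 and return F5 gives (-4*s^2 + 16*s + 16)/(2*s^3 - 7*s^2 - 12*s - 20)
Step 3: reduce the series chain (F1+F2), F3, [F4/(1+F4*F5)] gives (-4*s^4 + 8*s^3 + 36*s^2 + 80*s + 48)/(4*s^5 - 16*s^4 - 23*s^3 - 7*s^2 + 56*s + 60)
Evaluating the step-3 result (the overall T(s)) at s = 0 gives T(0) = 48/60 = 4/5.

Final answer: 4/5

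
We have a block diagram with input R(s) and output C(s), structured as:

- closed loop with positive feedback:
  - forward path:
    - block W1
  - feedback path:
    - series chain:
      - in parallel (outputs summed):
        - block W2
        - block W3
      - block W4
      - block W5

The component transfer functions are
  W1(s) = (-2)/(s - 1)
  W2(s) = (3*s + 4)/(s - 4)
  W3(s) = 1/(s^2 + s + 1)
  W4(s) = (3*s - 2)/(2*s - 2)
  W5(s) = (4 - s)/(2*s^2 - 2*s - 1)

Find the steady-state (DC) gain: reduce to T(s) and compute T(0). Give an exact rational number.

Answer: 2

Working:
Step 1. combine W2, W3 in parallel = (3*s^3 + 7*s^2 + 8*s)/(s^3 - 3*s^2 - 3*s - 4)
Step 2. cascade (W2+W3), W4, W5 = (-9*s^4 - 15*s^3 - 10*s^2 + 16*s)/(4*s^5 - 4*s^4 - 2*s^3 - 4*s^2 + 4*s + 2)
Step 3. reduce the feedback loop with forward W1 and return ((W2+W3)*W4*W5) = (-4*s^5 + 4*s^4 + 2*s^3 + 4*s^2 - 4*s - 2)/(2*s^6 - 4*s^5 - 8*s^4 - 16*s^3 - 6*s^2 + 15*s - 1)
Step 3 gives the overall T(s). Then T(0) = -2/(-1) = 2.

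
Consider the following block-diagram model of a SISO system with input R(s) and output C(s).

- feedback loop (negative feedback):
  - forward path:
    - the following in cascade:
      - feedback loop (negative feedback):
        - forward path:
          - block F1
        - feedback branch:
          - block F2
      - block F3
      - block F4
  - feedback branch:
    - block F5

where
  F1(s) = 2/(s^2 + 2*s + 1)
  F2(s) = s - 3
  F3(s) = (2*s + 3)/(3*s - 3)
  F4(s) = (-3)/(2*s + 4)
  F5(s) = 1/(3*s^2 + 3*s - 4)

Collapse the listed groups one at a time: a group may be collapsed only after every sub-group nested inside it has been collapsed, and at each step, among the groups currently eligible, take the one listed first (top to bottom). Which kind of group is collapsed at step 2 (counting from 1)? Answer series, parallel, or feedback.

[1] apply the feedback formula to F1, F2
[2] reduce the series chain [F1/(1+F1*F2)], F3, F4
[3] collapse the loop (([F1/(1+F1*F2)]*F3*F4) forward, F5 return)
Step 2: series.

Answer: series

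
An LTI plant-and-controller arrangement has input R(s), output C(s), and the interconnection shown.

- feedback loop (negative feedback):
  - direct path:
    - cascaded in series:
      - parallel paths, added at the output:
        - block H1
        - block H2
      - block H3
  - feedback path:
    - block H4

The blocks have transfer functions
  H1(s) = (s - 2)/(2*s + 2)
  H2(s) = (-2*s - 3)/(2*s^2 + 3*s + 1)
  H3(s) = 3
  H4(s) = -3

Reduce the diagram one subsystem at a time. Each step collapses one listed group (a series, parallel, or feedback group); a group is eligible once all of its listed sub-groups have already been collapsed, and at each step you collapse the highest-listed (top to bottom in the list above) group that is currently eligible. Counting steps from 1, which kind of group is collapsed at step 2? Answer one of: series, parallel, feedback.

(1) sum the parallel branches H1, H2
(2) cascade (H1+H2), H3
(3) reduce the feedback loop with forward ((H1+H2)*H3) and return H4
At step 2 the group reduced is series.

Therefore the answer is series.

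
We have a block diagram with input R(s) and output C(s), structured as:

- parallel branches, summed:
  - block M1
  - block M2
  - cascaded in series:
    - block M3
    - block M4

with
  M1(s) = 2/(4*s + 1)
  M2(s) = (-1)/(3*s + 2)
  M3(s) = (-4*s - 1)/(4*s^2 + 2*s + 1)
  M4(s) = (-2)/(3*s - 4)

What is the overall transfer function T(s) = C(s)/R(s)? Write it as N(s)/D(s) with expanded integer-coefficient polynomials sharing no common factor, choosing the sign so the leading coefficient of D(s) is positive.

First reduce the diagram to T(s).

(1) combine M3, M4 in series = (8*s + 2)/(12*s^3 - 10*s^2 - 5*s - 4)
(2) parallel reduction of M1, M2, (M3*M4): this yields T(s), and no further normalization is needed

Answer: (24*s^4 + 112*s^3 + 72*s^2 + 15*s - 8)/(144*s^5 + 12*s^4 - 146*s^3 - 123*s^2 - 54*s - 8)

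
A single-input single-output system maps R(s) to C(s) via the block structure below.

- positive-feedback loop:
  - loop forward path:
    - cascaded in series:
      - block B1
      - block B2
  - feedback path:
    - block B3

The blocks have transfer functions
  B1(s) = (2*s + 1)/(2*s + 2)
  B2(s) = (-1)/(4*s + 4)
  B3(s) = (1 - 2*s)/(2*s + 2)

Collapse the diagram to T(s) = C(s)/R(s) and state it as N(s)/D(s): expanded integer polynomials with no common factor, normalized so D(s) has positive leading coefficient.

[1] multiply B1, B2 (series) = (-2*s - 1)/(8*s^2 + 16*s + 8)
[2] collapse the loop ((B1*B2) forward, B3 return); the result is T(s) itself (integer coefficients, no common factor, positive leading denominator coefficient)

Therefore the answer is (-4*s^2 - 6*s - 2)/(16*s^3 + 44*s^2 + 48*s + 17).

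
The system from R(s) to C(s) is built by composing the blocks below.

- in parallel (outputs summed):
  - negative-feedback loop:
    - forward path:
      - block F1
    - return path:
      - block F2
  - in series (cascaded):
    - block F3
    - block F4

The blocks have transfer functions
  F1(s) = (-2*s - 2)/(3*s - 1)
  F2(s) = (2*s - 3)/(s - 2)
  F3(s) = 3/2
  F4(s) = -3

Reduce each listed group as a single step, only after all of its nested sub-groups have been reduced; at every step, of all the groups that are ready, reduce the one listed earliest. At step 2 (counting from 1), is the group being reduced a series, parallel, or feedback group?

Step 1: collapse the loop (F1 forward, F2 return)
Step 2: series reduction of F3, F4
Step 3: parallel reduction of [F1/(1+F1*F2)], (F3*F4)
At step 2 the group reduced is series.

Answer: series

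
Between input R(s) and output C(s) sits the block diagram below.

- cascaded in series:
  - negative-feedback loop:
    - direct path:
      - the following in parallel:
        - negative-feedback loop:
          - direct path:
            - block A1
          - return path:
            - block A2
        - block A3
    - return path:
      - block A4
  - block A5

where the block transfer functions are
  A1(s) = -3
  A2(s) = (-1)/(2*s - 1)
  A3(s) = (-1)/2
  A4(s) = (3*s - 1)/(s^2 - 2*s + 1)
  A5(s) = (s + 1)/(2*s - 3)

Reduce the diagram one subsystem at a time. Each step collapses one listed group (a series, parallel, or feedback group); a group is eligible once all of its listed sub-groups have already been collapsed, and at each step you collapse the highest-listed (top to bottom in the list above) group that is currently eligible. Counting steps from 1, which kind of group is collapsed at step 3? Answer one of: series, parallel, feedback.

Reducing step by step:

[1] collapse the loop (A1 forward, A2 return)
[2] add [A1/(1+A1*A2)], A3 (parallel)
[3] apply the feedback formula to ([A1/(1+A1*A2)]+A3), A4
[4] reduce the series chain [([A1/(1+A1*A2)]+A3)/(1+([A1/(1+A1*A2)]+A3)*A4)], A5
So the answer for step 3 is feedback.

Answer: feedback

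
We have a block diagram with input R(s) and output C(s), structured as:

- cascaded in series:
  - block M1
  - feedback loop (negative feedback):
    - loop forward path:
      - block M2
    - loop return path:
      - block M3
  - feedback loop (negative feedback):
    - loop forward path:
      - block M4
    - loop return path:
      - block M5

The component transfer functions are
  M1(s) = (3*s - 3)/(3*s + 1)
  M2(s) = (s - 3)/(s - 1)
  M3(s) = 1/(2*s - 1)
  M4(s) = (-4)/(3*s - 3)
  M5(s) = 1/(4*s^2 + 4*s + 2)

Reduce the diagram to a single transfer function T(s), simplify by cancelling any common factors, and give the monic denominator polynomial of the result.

Answer: s^6 - 2*s^5/3 - 11*s^4/6 - 5*s^3/6 + 11*s^2/9 + 23*s/18 + 5/18

Working:
Step 1: feedback reduction of M2, M3; result (2*s^2 - 7*s + 3)/(2*s^2 - 2*s - 2)
Step 2: collapse the loop (M4 forward, M5 return); result (-8*s^2 - 8*s - 4)/(6*s^3 - 3*s - 5)
Step 3: series reduction of M1, [M2/(1+M2*M3)], [M4/(1+M4*M5)]; result (-24*s^5 + 84*s^4 - 24*s^3 - 30*s^2 - 24*s + 18)/(18*s^6 - 12*s^5 - 33*s^4 - 15*s^3 + 22*s^2 + 23*s + 5)
T(s) is the step-3 result (common factors already cancelled). Leading coefficient of the denominator: 18. Divide through by 18 for the monic polynomial.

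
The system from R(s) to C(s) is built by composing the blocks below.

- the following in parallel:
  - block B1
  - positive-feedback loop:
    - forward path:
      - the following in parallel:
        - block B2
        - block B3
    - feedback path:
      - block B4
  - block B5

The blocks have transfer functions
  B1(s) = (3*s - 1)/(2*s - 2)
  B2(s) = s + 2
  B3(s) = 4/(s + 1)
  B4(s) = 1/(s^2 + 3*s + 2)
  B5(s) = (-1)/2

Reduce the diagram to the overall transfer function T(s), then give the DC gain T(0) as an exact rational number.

Reducing step by step:

Step 1. sum the parallel branches B2, B3: (s^2 + 3*s + 6)/(s + 1)
Step 2. close the feedback loop around (B2+B3), B4: (s^4 + 6*s^3 + 17*s^2 + 24*s + 12)/(s^3 + 3*s^2 + 2*s - 4)
Step 3. add B1, [(B2+B3)/(1-(B2+B3)*B4)], B5 (parallel): (s^5 + 6*s^4 + 14*s^3 + 9*s^2 - 16*s - 12)/(s^4 + 2*s^3 - s^2 - 6*s + 4)
Evaluating the step-3 result (the overall T(s)) at s = 0 gives T(0) = -12/4 = -3.

Answer: -3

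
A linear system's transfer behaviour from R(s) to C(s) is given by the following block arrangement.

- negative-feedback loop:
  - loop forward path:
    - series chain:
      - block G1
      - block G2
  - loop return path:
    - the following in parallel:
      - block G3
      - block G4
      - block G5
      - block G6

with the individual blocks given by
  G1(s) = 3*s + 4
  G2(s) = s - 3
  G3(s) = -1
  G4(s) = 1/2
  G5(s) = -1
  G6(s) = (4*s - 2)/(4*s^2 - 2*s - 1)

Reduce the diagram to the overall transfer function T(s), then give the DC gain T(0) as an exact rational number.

Reducing step by step:

(1) reduce the series chain G1, G2 -> 3*s^2 - 5*s - 12
(2) sum the parallel branches G3, G4, G5, G6 -> (-12*s^2 + 14*s - 1)/(8*s^2 - 4*s - 2)
(3) close the feedback loop around (G1*G2), (G3+G4+G5+G6) -> (-24*s^4 + 52*s^3 + 82*s^2 - 58*s - 24)/(36*s^4 - 102*s^3 - 79*s^2 + 167*s - 10)
That last expression is T(s); at s = 0 only the constant terms survive, so T(0) = -24/(-10) = 12/5.

Answer: 12/5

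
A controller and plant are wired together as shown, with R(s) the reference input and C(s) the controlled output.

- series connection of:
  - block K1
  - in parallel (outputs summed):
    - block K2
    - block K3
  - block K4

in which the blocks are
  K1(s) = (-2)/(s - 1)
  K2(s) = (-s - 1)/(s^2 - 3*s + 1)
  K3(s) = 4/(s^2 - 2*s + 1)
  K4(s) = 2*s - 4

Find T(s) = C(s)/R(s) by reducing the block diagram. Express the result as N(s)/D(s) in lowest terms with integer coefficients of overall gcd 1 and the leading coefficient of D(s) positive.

Step 1 - reduce the parallel group K2, K3 = (-s^3 + 5*s^2 - 11*s + 3)/(s^4 - 5*s^3 + 8*s^2 - 5*s + 1)
Step 2 - multiply K1, (K2+K3), K4 (series); the result is T(s) itself (integer coefficients, no common factor, positive leading denominator coefficient)

Final answer: (4*s^4 - 28*s^3 + 84*s^2 - 100*s + 24)/(s^5 - 6*s^4 + 13*s^3 - 13*s^2 + 6*s - 1)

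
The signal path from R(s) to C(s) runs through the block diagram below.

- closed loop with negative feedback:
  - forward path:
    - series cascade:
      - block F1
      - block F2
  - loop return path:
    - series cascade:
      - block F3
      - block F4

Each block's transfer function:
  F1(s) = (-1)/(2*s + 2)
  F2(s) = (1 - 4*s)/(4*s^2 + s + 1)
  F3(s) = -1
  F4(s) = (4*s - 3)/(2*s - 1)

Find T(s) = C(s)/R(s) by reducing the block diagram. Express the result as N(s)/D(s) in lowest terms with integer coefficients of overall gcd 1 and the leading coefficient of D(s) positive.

First reduce the diagram to T(s).

[1] reduce the series chain F1, F2; result (4*s - 1)/(8*s^3 + 10*s^2 + 4*s + 2)
[2] series reduction of F3, F4; result (3 - 4*s)/(2*s - 1)
[3] close the feedback loop around (F1*F2), (F3*F4); the result is T(s) itself (integer coefficients, no common factor, positive leading denominator coefficient)

Answer: (8*s^2 - 6*s + 1)/(16*s^4 + 12*s^3 - 18*s^2 + 16*s - 5)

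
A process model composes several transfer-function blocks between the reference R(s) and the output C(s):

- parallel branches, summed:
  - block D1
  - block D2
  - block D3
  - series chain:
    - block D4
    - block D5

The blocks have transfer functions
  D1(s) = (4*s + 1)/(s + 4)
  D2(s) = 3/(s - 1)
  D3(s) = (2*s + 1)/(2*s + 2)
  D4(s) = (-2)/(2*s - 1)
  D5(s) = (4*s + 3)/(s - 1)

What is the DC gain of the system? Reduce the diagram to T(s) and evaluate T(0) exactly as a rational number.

First reduce the diagram to T(s).

Step 1: cascade D4, D5 -> (-8*s - 6)/(2*s^2 - 3*s + 1)
Step 2: reduce the parallel group D1, D2, D3, (D4*D5) -> (20*s^4 + 4*s^3 - 73*s^2 - 105*s - 66)/(4*s^4 + 14*s^3 - 12*s^2 - 14*s + 8)
Evaluating the step-2 result (the overall T(s)) at s = 0 gives T(0) = -66/8 = -33/4.

Answer: -33/4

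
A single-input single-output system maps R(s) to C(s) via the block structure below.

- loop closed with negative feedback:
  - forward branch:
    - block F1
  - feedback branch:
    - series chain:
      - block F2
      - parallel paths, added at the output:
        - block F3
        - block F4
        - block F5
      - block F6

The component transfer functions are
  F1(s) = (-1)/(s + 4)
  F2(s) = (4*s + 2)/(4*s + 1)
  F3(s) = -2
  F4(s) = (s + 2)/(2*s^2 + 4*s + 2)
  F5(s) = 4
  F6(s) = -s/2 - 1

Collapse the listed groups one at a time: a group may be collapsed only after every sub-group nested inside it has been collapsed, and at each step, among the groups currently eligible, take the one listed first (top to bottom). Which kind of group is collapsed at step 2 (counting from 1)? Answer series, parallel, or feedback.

Step 1: reduce the parallel group F3, F4, F5
Step 2: combine F2, (F3+F4+F5), F6 in series
Step 3: reduce the feedback loop with forward F1 and return (F2*(F3+F4+F5)*F6)
Step 2 collapses a series group.

Hence the answer: series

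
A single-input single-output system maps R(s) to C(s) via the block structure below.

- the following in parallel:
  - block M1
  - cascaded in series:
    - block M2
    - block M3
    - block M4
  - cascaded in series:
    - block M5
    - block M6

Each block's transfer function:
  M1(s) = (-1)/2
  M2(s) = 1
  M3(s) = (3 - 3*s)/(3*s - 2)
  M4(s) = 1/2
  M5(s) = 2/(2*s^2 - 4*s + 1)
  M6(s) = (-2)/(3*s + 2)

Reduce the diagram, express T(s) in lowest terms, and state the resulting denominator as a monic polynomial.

1. multiply M2, M3, M4 (series) -> (3 - 3*s)/(6*s - 4)
2. cascade M5, M6 -> (-4)/(6*s^3 - 8*s^2 - 5*s + 2)
3. combine M1, (M2*M3*M4), (M5*M6) in parallel -> (-36*s^4 + 78*s^3 - 10*s^2 - 61*s + 26)/(36*s^4 - 72*s^3 + 2*s^2 + 32*s - 8)
The result of step 3 is T(s) in lowest terms. Its denominator has leading coefficient 36; dividing the denominator through by 36 makes it monic.

Therefore the answer is s^4 - 2*s^3 + s^2/18 + 8*s/9 - 2/9.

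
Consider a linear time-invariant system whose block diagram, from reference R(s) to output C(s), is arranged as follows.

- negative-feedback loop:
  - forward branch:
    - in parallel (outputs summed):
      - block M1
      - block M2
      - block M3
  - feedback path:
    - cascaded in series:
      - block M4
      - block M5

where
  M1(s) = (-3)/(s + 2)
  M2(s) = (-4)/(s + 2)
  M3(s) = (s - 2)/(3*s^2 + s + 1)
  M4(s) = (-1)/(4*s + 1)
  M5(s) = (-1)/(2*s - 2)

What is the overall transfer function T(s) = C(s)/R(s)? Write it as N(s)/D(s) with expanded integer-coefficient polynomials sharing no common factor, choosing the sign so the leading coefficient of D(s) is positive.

The answer is (-160*s^4 + 64*s^3 - 6*s^2 + 80*s + 22)/(24*s^5 + 38*s^4 - 24*s^3 - 36*s^2 - 25*s - 15).

Reasoning:
Step 1. combine M1, M2, M3 in parallel: (-20*s^2 - 7*s - 11)/(3*s^3 + 7*s^2 + 3*s + 2)
Step 2. multiply M4, M5 (series): 1/(8*s^2 - 6*s - 2)
Step 3. close the feedback loop around (M1+M2+M3), (M4*M5): this yields T(s), and no further normalization is needed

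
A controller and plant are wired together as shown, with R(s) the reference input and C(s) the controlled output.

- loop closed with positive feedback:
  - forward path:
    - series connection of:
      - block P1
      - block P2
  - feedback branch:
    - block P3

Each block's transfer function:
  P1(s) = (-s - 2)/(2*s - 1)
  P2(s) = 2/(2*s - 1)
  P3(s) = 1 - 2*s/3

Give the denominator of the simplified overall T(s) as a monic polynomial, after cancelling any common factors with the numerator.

The answer is s^2 - 7*s/4 + 15/8.

Reasoning:
(1) series reduction of P1, P2 -> (-2*s - 4)/(4*s^2 - 4*s + 1)
(2) close the feedback loop around (P1*P2), P3 -> (-6*s - 12)/(8*s^2 - 14*s + 15)
No further cancellation is possible in the step-2 result, so that is T(s). Its denominator becomes monic after dividing by the leading coefficient 8.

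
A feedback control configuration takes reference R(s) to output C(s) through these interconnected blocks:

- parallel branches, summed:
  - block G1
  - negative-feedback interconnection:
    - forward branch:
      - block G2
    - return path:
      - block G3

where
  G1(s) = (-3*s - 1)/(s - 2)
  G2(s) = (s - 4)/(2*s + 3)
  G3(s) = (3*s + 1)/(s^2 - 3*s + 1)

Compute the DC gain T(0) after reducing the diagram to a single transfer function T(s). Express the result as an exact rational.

(1) close the feedback loop around G2, G3 -> (s^3 - 7*s^2 + 13*s - 4)/(2*s^3 - 18*s - 1)
(2) reduce the parallel group G1, [G2/(1+G2*G3)] -> (-5*s^4 - 11*s^3 + 81*s^2 - 9*s + 9)/(2*s^4 - 4*s^3 - 18*s^2 + 35*s + 2)
Step 2 gives the overall T(s). Then T(0) = 9/2.

Therefore the answer is 9/2.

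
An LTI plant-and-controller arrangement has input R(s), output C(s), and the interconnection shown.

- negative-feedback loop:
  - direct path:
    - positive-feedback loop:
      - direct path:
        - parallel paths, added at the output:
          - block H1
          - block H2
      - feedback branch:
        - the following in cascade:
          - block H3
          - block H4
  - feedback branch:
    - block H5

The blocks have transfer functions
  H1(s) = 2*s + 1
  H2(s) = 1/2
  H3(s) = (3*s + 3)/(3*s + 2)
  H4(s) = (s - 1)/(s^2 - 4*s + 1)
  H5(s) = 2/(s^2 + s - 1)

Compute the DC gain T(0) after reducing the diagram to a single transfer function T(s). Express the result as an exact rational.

[1] add H1, H2 (parallel) gives 2*s + 3/2
[2] reduce the series chain H3, H4 gives (3*s^2 - 3)/(3*s^3 - 10*s^2 - 5*s + 2)
[3] collapse the loop ((H1+H2) forward, (H3*H4) return) gives (-12*s^4 + 31*s^3 + 50*s^2 + 7*s - 6)/(6*s^3 + 29*s^2 - 2*s - 13)
[4] collapse the loop ([(H1+H2)/(1-(H1+H2)*(H3*H4))] forward, H5 return) gives (-12*s^6 + 19*s^5 + 93*s^4 + 26*s^3 - 49*s^2 - 13*s + 6)/(6*s^5 + 11*s^4 + 83*s^3 + 56*s^2 + 3*s + 1)
The step-4 result is T(s). Setting s = 0: T(0) = 6/1 = 6.

Therefore the answer is 6.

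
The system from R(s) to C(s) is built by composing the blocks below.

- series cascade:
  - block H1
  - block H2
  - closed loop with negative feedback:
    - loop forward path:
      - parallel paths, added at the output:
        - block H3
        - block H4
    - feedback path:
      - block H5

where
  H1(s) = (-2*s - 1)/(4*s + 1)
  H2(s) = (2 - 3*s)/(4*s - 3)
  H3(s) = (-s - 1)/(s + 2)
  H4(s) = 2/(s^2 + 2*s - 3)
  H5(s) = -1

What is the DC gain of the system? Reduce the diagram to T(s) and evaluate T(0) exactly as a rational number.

The answer is -14/39.

Reasoning:
Step 1 - combine H3, H4 in parallel: (-s^3 - 3*s^2 + 3*s + 7)/(s^3 + 4*s^2 + s - 6)
Step 2 - collapse the loop ((H3+H4) forward, H5 return): (-s^3 - 3*s^2 + 3*s + 7)/(2*s^3 + 7*s^2 - 2*s - 13)
Step 3 - multiply H1, H2, [(H3+H4)/(1+(H3+H4)*H5)] (series): (-6*s^5 - 17*s^4 + 23*s^3 + 45*s^2 - 13*s - 14)/(32*s^5 + 96*s^4 - 94*s^3 - 213*s^2 + 110*s + 39)
The step-3 result is T(s). Setting s = 0: T(0) = -14/39.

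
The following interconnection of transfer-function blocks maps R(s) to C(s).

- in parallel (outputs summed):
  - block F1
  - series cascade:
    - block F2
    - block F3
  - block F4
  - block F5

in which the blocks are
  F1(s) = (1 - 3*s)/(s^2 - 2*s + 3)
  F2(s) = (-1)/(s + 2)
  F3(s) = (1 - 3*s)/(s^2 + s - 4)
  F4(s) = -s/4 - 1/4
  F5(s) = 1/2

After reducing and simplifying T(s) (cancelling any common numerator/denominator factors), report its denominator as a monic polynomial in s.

Step 1: reduce the series chain F2, F3 = (3*s - 1)/(s^3 + 3*s^2 - 2*s - 8)
Step 2: add F1, (F2*F3), F4, F5 (parallel) = (-s^6 - 6*s^4 - 30*s^3 + 3*s^2 + 166*s - 68)/(4*s^5 + 4*s^4 - 20*s^3 + 20*s^2 + 40*s - 96)
That last expression is T(s), already simplified. Scaling its denominator by 1/4 (the reciprocal of the leading coefficient) yields the monic denominator.

Final answer: s^5 + s^4 - 5*s^3 + 5*s^2 + 10*s - 24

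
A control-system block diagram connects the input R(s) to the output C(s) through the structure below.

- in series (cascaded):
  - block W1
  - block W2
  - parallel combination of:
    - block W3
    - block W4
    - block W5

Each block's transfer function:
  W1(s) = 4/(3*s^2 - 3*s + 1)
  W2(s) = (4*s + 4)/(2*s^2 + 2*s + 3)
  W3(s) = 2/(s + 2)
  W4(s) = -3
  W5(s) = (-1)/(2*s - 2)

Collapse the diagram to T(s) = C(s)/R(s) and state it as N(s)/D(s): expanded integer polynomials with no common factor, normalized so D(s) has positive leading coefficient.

(1) parallel reduction of W3, W4, W5; result (-6*s^2 - 3*s + 6)/(2*s^2 + 2*s - 4)
(2) multiply W1, W2, (W3+W4+W5) (series), which is the overall transfer function T(s) = C(s)/R(s) in lowest terms

Hence the answer: (-48*s^3 - 72*s^2 + 24*s + 48)/(6*s^6 + 6*s^5 - 7*s^4 - 2*s^3 - 14*s^2 + 17*s - 6)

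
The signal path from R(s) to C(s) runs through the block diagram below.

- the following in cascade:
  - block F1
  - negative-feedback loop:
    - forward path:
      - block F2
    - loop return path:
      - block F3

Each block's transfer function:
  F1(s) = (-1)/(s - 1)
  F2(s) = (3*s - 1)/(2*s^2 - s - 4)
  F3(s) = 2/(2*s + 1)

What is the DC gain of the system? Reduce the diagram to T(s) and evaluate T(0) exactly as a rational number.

1. close the feedback loop around F2, F3, giving (6*s^2 + s - 1)/(4*s^3 - 3*s - 6)
2. combine F1, [F2/(1+F2*F3)] in series, giving (-6*s^2 - s + 1)/(4*s^4 - 4*s^3 - 3*s^2 - 3*s + 6)
The step-2 result is T(s). Setting s = 0: T(0) = 1/6.

Final answer: 1/6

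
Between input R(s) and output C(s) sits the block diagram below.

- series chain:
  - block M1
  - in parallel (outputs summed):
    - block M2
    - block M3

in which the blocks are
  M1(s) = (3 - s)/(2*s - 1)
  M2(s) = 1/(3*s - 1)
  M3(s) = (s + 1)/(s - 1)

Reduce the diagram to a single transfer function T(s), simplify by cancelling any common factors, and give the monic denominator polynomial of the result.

Step 1: parallel reduction of M2, M3 gives (3*s^2 + 3*s - 2)/(3*s^2 - 4*s + 1)
Step 2: cascade M1, (M2+M3) gives (-3*s^3 + 6*s^2 + 11*s - 6)/(6*s^3 - 11*s^2 + 6*s - 1)
T(s) is the step-2 result (common factors already cancelled). Leading coefficient of the denominator: 6. Divide through by 6 for the monic polynomial.

Final answer: s^3 - 11*s^2/6 + s - 1/6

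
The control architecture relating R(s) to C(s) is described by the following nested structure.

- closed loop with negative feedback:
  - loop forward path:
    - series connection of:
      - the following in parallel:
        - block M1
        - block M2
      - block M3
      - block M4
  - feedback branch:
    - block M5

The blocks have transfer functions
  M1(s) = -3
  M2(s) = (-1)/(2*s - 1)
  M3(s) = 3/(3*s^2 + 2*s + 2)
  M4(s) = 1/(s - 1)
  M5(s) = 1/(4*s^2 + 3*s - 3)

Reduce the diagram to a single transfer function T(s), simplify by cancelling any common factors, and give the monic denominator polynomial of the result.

(1) sum the parallel branches M1, M2: (2 - 6*s)/(2*s - 1)
(2) cascade (M1+M2), M3, M4: (6 - 18*s)/(6*s^4 - 5*s^3 + s^2 - 4*s + 2)
(3) collapse the loop (((M1+M2)*M3*M4) forward, M5 return): (-72*s^3 - 30*s^2 + 72*s - 18)/(24*s^6 - 2*s^5 - 29*s^4 + 2*s^3 - 7*s^2)
Step 3 gives the fully reduced T(s), with no common factor left to cancel. The denominator's leading coefficient is 24, so divide each of its coefficients by 24 to get the monic form.

Therefore the answer is s^6 - s^5/12 - 29*s^4/24 + s^3/12 - 7*s^2/24.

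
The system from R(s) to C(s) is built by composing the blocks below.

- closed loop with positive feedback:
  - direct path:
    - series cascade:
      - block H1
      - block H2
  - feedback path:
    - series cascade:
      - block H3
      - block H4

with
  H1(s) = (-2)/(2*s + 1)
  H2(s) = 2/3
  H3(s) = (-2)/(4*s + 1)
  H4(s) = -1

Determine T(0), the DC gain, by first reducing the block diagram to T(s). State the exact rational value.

Step 1. cascade H1, H2 = (-4)/(6*s + 3)
Step 2. reduce the series chain H3, H4 = 2/(4*s + 1)
Step 3. apply the feedback formula to (H1*H2), (H3*H4) = (-16*s - 4)/(24*s^2 + 18*s + 11)
DC gain: substitute s = 0 into T(s) from step 3: T(0) = -4/11.

Answer: -4/11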